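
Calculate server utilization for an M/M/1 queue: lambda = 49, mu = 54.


rho = lambda/mu = 49/54 = 0.9074

0.9074


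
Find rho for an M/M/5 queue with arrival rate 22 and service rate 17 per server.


rho = lambda/(c*mu) = 22/(5*17) = 0.2588

0.2588


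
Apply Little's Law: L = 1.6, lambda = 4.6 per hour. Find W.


W = L / lambda = 1.6 / 4.6 = 0.3478 hours

0.3478 hours


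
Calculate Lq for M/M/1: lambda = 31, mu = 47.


rho = 31/47; Lq = rho^2/(1-rho) = 1.28

1.28


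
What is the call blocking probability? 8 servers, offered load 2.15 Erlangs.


B(N,A) = (A^N/N!) / sum(A^k/k!, k=0..N) with N=8, A=2.15 = 0.0013

0.0013


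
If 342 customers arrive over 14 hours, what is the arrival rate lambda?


lambda = total arrivals / time = 342 / 14 = 24.43 per hour

24.43 per hour


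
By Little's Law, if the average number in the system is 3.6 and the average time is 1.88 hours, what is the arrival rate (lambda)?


lambda = L / W = 3.6 / 1.88 = 1.91 per hour

1.91 per hour


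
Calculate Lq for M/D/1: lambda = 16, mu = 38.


M/D/1: Lq = rho^2 / (2*(1-rho)) where rho = 16/38; Lq = 0.15

0.15


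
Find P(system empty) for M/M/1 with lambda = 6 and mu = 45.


P0 = 1 - rho = 1 - 6/45 = 0.8667

0.8667


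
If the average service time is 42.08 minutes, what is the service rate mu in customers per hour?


mu = 60 / avg_service_time = 60 / 42.08 = 1.43 per hour

1.43 per hour


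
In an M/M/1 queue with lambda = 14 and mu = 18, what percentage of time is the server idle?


Idle fraction = (1 - rho) * 100 = (1 - 14/18) * 100 = 22.2%

22.2%


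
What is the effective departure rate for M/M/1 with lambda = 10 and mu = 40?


For a stable queue (lambda < mu), throughput = lambda = 10 per hour

10 per hour


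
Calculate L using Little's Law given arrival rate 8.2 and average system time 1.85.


L = lambda * W = 8.2 * 1.85 = 15.17

15.17


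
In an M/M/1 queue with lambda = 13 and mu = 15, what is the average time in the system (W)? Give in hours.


W = 1/(mu - lambda) = 1/(15 - 13) = 0.5 hours

0.5 hours


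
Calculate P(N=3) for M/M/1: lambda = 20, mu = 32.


rho = 20/32; P(n) = (1-rho)*rho^n = (1-20/32)*(20/32)^3 = 0.0916

0.0916


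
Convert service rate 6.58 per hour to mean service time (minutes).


Mean service time = 60/mu = 60/6.58 = 9.12 minutes

9.12 minutes


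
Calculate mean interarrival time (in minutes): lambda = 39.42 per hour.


Mean interarrival time = 60/lambda = 60/39.42 = 1.52 minutes

1.52 minutes


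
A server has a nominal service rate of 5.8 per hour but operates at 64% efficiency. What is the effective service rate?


Effective rate = mu * efficiency = 5.8 * 0.64 = 3.71 per hour

3.71 per hour


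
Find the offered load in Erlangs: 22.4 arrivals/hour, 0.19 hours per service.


Offered load a = lambda * E[S] = 22.4 * 0.19 = 4.26 Erlangs

4.26 Erlangs


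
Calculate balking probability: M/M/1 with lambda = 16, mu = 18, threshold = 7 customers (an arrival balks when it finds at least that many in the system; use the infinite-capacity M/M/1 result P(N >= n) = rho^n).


P(N >= 7) = rho^7 = (16/18)^7 = 0.4385

0.4385


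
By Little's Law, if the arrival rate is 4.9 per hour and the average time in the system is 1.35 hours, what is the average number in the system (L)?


L = lambda * W = 4.9 * 1.35 = 6.62

6.62


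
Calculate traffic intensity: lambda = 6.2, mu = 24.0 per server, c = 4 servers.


rho = lambda / (c * mu) = 6.2 / (4 * 24.0) = 0.0646

0.0646


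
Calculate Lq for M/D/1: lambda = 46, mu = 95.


M/D/1: Lq = rho^2 / (2*(1-rho)) where rho = 46/95; Lq = 0.23

0.23


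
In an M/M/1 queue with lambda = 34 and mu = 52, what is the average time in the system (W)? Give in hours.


W = 1/(mu - lambda) = 1/(52 - 34) = 0.0556 hours

0.0556 hours


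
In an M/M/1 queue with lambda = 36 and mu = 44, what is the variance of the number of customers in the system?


rho = 36/44; Var(N) = rho/(1-rho)^2 = 24.75

24.75


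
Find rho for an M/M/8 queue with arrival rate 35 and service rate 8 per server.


rho = lambda/(c*mu) = 35/(8*8) = 0.5469

0.5469


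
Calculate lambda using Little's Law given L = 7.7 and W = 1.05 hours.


lambda = L / W = 7.7 / 1.05 = 7.33 per hour

7.33 per hour


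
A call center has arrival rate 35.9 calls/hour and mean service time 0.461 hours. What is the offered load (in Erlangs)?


Offered load a = lambda * E[S] = 35.9 * 0.461 = 16.55 Erlangs

16.55 Erlangs


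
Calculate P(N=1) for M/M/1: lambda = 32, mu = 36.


rho = 32/36; P(n) = (1-rho)*rho^n = (1-32/36)*(32/36)^1 = 0.0988

0.0988


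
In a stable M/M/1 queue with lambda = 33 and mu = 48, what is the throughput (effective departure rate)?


For a stable queue (lambda < mu), throughput = lambda = 33 per hour

33 per hour


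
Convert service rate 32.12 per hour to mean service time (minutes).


Mean service time = 60/mu = 60/32.12 = 1.87 minutes

1.87 minutes


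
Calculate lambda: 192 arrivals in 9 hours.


lambda = total arrivals / time = 192 / 9 = 21.33 per hour

21.33 per hour


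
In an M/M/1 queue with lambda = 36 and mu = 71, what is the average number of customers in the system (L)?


rho = 36/71; L = rho/(1-rho) = 1.03

1.03


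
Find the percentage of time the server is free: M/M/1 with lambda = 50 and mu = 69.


Idle fraction = (1 - rho) * 100 = (1 - 50/69) * 100 = 27.5%

27.5%


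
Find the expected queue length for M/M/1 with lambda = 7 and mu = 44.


rho = 7/44; Lq = rho^2/(1-rho) = 0.03

0.03


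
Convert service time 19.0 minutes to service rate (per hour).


mu = 60 / avg_service_time = 60 / 19.0 = 3.16 per hour

3.16 per hour


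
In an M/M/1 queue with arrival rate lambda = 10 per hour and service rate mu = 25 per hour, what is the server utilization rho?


rho = lambda/mu = 10/25 = 0.4

0.4


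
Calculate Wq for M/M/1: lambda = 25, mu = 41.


rho = 25/41; Wq = rho/(mu - lambda) = 0.0381 hours

0.0381 hours


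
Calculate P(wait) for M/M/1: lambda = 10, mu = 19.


P(wait) = rho = lambda/mu = 10/19 = 0.5263

0.5263


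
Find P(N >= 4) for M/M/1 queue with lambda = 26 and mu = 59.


P(N >= 4) = rho^4 = (26/59)^4 = 0.0377

0.0377


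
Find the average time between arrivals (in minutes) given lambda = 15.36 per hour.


Mean interarrival time = 60/lambda = 60/15.36 = 3.91 minutes

3.91 minutes


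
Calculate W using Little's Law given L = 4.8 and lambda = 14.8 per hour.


W = L / lambda = 4.8 / 14.8 = 0.3243 hours

0.3243 hours


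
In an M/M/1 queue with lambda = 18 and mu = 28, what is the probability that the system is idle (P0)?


P0 = 1 - rho = 1 - 18/28 = 0.3571

0.3571


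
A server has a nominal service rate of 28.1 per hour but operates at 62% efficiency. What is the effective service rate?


Effective rate = mu * efficiency = 28.1 * 0.62 = 17.42 per hour

17.42 per hour


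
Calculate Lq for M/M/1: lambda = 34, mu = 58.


rho = 34/58; Lq = rho^2/(1-rho) = 0.83

0.83


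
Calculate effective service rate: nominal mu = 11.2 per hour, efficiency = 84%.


Effective rate = mu * efficiency = 11.2 * 0.84 = 9.41 per hour

9.41 per hour


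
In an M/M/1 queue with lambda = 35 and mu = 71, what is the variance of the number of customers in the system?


rho = 35/71; Var(N) = rho/(1-rho)^2 = 1.92

1.92


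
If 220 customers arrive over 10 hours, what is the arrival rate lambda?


lambda = total arrivals / time = 220 / 10 = 22.0 per hour

22.0 per hour


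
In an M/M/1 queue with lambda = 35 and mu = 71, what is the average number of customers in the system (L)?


rho = 35/71; L = rho/(1-rho) = 0.97

0.97


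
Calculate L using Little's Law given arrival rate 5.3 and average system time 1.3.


L = lambda * W = 5.3 * 1.3 = 6.89

6.89


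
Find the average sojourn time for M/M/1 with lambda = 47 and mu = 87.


W = 1/(mu - lambda) = 1/(87 - 47) = 0.025 hours

0.025 hours


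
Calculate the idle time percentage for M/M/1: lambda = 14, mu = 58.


Idle fraction = (1 - rho) * 100 = (1 - 14/58) * 100 = 75.9%

75.9%


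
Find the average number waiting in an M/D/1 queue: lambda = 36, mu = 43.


M/D/1: Lq = rho^2 / (2*(1-rho)) where rho = 36/43; Lq = 2.15

2.15


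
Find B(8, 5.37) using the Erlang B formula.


B(N,A) = (A^N/N!) / sum(A^k/k!, k=0..N) with N=8, A=5.37 = 0.0882

0.0882


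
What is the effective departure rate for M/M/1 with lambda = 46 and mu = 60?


For a stable queue (lambda < mu), throughput = lambda = 46 per hour

46 per hour


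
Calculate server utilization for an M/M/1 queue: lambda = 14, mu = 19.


rho = lambda/mu = 14/19 = 0.7368

0.7368


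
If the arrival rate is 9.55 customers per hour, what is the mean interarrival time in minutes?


Mean interarrival time = 60/lambda = 60/9.55 = 6.28 minutes

6.28 minutes


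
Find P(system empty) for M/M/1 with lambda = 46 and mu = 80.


P0 = 1 - rho = 1 - 46/80 = 0.425

0.425


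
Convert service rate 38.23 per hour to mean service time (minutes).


Mean service time = 60/mu = 60/38.23 = 1.57 minutes

1.57 minutes


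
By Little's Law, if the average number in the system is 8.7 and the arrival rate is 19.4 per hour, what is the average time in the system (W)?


W = L / lambda = 8.7 / 19.4 = 0.4485 hours

0.4485 hours


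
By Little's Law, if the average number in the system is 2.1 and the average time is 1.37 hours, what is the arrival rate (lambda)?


lambda = L / W = 2.1 / 1.37 = 1.53 per hour

1.53 per hour


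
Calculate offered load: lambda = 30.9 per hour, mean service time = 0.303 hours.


Offered load a = lambda * E[S] = 30.9 * 0.303 = 9.36 Erlangs

9.36 Erlangs


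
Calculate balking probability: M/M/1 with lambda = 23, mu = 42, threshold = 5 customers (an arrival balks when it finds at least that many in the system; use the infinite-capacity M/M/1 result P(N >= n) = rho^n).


P(N >= 5) = rho^5 = (23/42)^5 = 0.0492

0.0492


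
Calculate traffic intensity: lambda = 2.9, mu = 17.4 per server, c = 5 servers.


rho = lambda / (c * mu) = 2.9 / (5 * 17.4) = 0.0333

0.0333


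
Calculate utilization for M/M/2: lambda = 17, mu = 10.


rho = lambda/(c*mu) = 17/(2*10) = 0.85

0.85


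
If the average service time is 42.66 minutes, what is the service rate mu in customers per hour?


mu = 60 / avg_service_time = 60 / 42.66 = 1.41 per hour

1.41 per hour


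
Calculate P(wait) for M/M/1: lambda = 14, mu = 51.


P(wait) = rho = lambda/mu = 14/51 = 0.2745

0.2745


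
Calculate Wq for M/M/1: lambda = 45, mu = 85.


rho = 45/85; Wq = rho/(mu - lambda) = 0.0132 hours

0.0132 hours


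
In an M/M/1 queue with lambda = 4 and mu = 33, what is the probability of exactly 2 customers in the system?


rho = 4/33; P(n) = (1-rho)*rho^n = (1-4/33)*(4/33)^2 = 0.0129

0.0129


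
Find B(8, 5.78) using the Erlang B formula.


B(N,A) = (A^N/N!) / sum(A^k/k!, k=0..N) with N=8, A=5.78 = 0.1098

0.1098


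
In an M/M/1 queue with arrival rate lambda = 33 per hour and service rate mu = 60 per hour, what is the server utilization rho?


rho = lambda/mu = 33/60 = 0.55

0.55


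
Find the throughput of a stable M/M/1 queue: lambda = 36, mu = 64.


For a stable queue (lambda < mu), throughput = lambda = 36 per hour

36 per hour


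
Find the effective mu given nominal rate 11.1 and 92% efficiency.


Effective rate = mu * efficiency = 11.1 * 0.92 = 10.21 per hour

10.21 per hour


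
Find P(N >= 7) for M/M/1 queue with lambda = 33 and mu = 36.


P(N >= 7) = rho^7 = (33/36)^7 = 0.5439

0.5439


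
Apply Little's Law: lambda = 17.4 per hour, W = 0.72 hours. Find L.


L = lambda * W = 17.4 * 0.72 = 12.53

12.53


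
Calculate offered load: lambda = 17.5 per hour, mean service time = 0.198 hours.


Offered load a = lambda * E[S] = 17.5 * 0.198 = 3.47 Erlangs

3.47 Erlangs


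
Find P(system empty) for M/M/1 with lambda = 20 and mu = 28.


P0 = 1 - rho = 1 - 20/28 = 0.2857

0.2857


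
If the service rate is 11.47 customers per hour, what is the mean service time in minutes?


Mean service time = 60/mu = 60/11.47 = 5.23 minutes

5.23 minutes


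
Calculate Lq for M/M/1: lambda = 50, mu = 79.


rho = 50/79; Lq = rho^2/(1-rho) = 1.09

1.09


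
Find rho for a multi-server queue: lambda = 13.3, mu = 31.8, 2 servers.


rho = lambda / (c * mu) = 13.3 / (2 * 31.8) = 0.2091

0.2091


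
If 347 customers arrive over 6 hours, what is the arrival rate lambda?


lambda = total arrivals / time = 347 / 6 = 57.83 per hour

57.83 per hour


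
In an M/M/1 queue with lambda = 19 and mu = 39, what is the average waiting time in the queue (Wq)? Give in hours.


rho = 19/39; Wq = rho/(mu - lambda) = 0.0244 hours

0.0244 hours


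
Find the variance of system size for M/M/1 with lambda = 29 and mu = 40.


rho = 29/40; Var(N) = rho/(1-rho)^2 = 9.59

9.59


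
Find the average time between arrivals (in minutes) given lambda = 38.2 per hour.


Mean interarrival time = 60/lambda = 60/38.2 = 1.57 minutes

1.57 minutes


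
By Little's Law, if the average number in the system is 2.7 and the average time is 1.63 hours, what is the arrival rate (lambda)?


lambda = L / W = 2.7 / 1.63 = 1.66 per hour

1.66 per hour


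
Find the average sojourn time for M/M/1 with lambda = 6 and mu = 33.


W = 1/(mu - lambda) = 1/(33 - 6) = 0.037 hours

0.037 hours


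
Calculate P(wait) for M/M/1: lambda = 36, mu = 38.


P(wait) = rho = lambda/mu = 36/38 = 0.9474

0.9474


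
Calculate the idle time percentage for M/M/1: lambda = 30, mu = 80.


Idle fraction = (1 - rho) * 100 = (1 - 30/80) * 100 = 62.5%

62.5%


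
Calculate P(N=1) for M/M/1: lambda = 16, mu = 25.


rho = 16/25; P(n) = (1-rho)*rho^n = (1-16/25)*(16/25)^1 = 0.2304

0.2304


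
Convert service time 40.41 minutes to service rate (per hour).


mu = 60 / avg_service_time = 60 / 40.41 = 1.48 per hour

1.48 per hour


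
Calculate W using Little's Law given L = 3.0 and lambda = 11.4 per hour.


W = L / lambda = 3.0 / 11.4 = 0.2632 hours

0.2632 hours


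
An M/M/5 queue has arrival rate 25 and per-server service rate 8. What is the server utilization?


rho = lambda/(c*mu) = 25/(5*8) = 0.625

0.625


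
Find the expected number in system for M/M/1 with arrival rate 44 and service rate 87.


rho = 44/87; L = rho/(1-rho) = 1.02

1.02


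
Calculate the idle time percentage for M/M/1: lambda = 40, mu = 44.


Idle fraction = (1 - rho) * 100 = (1 - 40/44) * 100 = 9.1%

9.1%


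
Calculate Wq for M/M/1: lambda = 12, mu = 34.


rho = 12/34; Wq = rho/(mu - lambda) = 0.016 hours

0.016 hours


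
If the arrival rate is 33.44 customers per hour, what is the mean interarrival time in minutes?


Mean interarrival time = 60/lambda = 60/33.44 = 1.79 minutes

1.79 minutes


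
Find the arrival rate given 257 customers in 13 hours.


lambda = total arrivals / time = 257 / 13 = 19.77 per hour

19.77 per hour


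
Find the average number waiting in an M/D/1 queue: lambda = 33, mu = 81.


M/D/1: Lq = rho^2 / (2*(1-rho)) where rho = 33/81; Lq = 0.14

0.14


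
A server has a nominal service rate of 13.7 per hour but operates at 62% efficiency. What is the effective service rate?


Effective rate = mu * efficiency = 13.7 * 0.62 = 8.49 per hour

8.49 per hour


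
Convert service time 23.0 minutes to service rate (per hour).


mu = 60 / avg_service_time = 60 / 23.0 = 2.61 per hour

2.61 per hour


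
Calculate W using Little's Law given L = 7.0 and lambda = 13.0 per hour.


W = L / lambda = 7.0 / 13.0 = 0.5385 hours

0.5385 hours


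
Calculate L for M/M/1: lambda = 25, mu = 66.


rho = 25/66; L = rho/(1-rho) = 0.61

0.61


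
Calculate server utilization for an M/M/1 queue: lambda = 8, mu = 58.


rho = lambda/mu = 8/58 = 0.1379

0.1379


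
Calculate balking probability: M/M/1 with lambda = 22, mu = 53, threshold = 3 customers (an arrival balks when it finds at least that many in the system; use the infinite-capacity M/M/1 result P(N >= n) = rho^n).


P(N >= 3) = rho^3 = (22/53)^3 = 0.0715

0.0715


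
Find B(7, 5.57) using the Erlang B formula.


B(N,A) = (A^N/N!) / sum(A^k/k!, k=0..N) with N=7, A=5.57 = 0.157

0.157


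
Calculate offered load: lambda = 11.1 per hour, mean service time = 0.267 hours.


Offered load a = lambda * E[S] = 11.1 * 0.267 = 2.96 Erlangs

2.96 Erlangs


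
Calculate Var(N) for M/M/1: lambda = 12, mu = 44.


rho = 12/44; Var(N) = rho/(1-rho)^2 = 0.52

0.52


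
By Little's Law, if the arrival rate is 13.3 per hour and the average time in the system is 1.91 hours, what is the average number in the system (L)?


L = lambda * W = 13.3 * 1.91 = 25.4

25.4


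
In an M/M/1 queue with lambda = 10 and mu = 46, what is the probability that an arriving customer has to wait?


P(wait) = rho = lambda/mu = 10/46 = 0.2174

0.2174


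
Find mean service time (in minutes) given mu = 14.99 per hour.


Mean service time = 60/mu = 60/14.99 = 4.0 minutes

4.0 minutes


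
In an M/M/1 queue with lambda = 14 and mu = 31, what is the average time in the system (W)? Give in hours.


W = 1/(mu - lambda) = 1/(31 - 14) = 0.0588 hours

0.0588 hours


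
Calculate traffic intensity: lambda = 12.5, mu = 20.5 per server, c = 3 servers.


rho = lambda / (c * mu) = 12.5 / (3 * 20.5) = 0.2033

0.2033


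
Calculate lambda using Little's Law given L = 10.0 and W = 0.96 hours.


lambda = L / W = 10.0 / 0.96 = 10.42 per hour

10.42 per hour


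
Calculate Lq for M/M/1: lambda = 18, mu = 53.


rho = 18/53; Lq = rho^2/(1-rho) = 0.17

0.17


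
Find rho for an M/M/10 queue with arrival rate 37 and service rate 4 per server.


rho = lambda/(c*mu) = 37/(10*4) = 0.925

0.925


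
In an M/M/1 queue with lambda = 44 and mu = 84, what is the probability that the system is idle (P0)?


P0 = 1 - rho = 1 - 44/84 = 0.4762

0.4762


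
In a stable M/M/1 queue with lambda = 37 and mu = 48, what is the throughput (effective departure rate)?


For a stable queue (lambda < mu), throughput = lambda = 37 per hour

37 per hour


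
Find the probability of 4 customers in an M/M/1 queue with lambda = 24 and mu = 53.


rho = 24/53; P(n) = (1-rho)*rho^n = (1-24/53)*(24/53)^4 = 0.023

0.023


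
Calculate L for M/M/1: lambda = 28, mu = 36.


rho = 28/36; L = rho/(1-rho) = 3.5

3.5


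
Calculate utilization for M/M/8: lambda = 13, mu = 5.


rho = lambda/(c*mu) = 13/(8*5) = 0.325

0.325


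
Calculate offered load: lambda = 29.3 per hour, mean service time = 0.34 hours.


Offered load a = lambda * E[S] = 29.3 * 0.34 = 9.96 Erlangs

9.96 Erlangs


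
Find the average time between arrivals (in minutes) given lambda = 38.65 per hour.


Mean interarrival time = 60/lambda = 60/38.65 = 1.55 minutes

1.55 minutes


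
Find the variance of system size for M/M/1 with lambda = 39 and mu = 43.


rho = 39/43; Var(N) = rho/(1-rho)^2 = 104.81

104.81


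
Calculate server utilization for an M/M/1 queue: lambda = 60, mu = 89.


rho = lambda/mu = 60/89 = 0.6742

0.6742


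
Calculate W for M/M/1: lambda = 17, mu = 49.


W = 1/(mu - lambda) = 1/(49 - 17) = 0.0313 hours

0.0313 hours


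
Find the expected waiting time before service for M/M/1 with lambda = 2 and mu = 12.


rho = 2/12; Wq = rho/(mu - lambda) = 0.0167 hours

0.0167 hours


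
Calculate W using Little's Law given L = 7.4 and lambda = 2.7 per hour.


W = L / lambda = 7.4 / 2.7 = 2.7407 hours

2.7407 hours


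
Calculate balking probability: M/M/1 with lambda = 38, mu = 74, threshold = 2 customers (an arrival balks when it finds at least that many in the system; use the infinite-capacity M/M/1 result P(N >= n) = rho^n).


P(N >= 2) = rho^2 = (38/74)^2 = 0.2637

0.2637


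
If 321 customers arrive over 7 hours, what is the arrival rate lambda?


lambda = total arrivals / time = 321 / 7 = 45.86 per hour

45.86 per hour


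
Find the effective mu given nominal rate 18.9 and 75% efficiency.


Effective rate = mu * efficiency = 18.9 * 0.75 = 14.18 per hour

14.18 per hour


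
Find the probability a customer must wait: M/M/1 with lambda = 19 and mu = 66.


P(wait) = rho = lambda/mu = 19/66 = 0.2879

0.2879


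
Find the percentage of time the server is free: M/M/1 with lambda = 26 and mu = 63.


Idle fraction = (1 - rho) * 100 = (1 - 26/63) * 100 = 58.7%

58.7%


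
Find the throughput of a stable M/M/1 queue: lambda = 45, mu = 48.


For a stable queue (lambda < mu), throughput = lambda = 45 per hour

45 per hour


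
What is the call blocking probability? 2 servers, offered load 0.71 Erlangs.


B(N,A) = (A^N/N!) / sum(A^k/k!, k=0..N) with N=2, A=0.71 = 0.1285

0.1285


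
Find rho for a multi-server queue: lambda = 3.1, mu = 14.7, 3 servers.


rho = lambda / (c * mu) = 3.1 / (3 * 14.7) = 0.0703

0.0703


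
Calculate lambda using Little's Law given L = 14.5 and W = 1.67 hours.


lambda = L / W = 14.5 / 1.67 = 8.68 per hour

8.68 per hour


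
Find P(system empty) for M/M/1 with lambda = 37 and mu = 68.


P0 = 1 - rho = 1 - 37/68 = 0.4559

0.4559


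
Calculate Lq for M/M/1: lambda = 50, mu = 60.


rho = 50/60; Lq = rho^2/(1-rho) = 4.17

4.17


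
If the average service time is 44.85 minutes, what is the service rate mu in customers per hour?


mu = 60 / avg_service_time = 60 / 44.85 = 1.34 per hour

1.34 per hour


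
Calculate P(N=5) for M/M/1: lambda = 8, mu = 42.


rho = 8/42; P(n) = (1-rho)*rho^n = (1-8/42)*(8/42)^5 = 0.0002

0.0002


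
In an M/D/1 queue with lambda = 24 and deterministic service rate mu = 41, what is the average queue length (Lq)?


M/D/1: Lq = rho^2 / (2*(1-rho)) where rho = 24/41; Lq = 0.41

0.41


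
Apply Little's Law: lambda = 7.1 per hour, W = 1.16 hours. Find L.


L = lambda * W = 7.1 * 1.16 = 8.24

8.24


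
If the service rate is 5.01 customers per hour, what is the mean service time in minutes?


Mean service time = 60/mu = 60/5.01 = 11.98 minutes

11.98 minutes


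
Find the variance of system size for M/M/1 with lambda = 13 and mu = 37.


rho = 13/37; Var(N) = rho/(1-rho)^2 = 0.84

0.84


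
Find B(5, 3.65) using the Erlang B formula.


B(N,A) = (A^N/N!) / sum(A^k/k!, k=0..N) with N=5, A=3.65 = 0.1676

0.1676


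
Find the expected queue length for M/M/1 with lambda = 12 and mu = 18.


rho = 12/18; Lq = rho^2/(1-rho) = 1.33

1.33


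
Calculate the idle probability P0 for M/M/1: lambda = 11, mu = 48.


P0 = 1 - rho = 1 - 11/48 = 0.7708

0.7708


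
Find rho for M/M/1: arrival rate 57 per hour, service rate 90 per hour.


rho = lambda/mu = 57/90 = 0.6333

0.6333


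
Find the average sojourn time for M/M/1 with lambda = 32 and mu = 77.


W = 1/(mu - lambda) = 1/(77 - 32) = 0.0222 hours

0.0222 hours


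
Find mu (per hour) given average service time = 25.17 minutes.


mu = 60 / avg_service_time = 60 / 25.17 = 2.38 per hour

2.38 per hour


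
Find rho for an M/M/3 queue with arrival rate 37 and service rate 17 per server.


rho = lambda/(c*mu) = 37/(3*17) = 0.7255

0.7255


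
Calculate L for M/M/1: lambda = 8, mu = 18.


rho = 8/18; L = rho/(1-rho) = 0.8

0.8


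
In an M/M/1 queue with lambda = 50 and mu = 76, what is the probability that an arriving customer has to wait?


P(wait) = rho = lambda/mu = 50/76 = 0.6579

0.6579


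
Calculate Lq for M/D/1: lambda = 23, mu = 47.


M/D/1: Lq = rho^2 / (2*(1-rho)) where rho = 23/47; Lq = 0.23

0.23


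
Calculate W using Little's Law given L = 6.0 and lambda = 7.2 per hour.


W = L / lambda = 6.0 / 7.2 = 0.8333 hours

0.8333 hours


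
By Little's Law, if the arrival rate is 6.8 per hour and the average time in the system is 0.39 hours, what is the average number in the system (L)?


L = lambda * W = 6.8 * 0.39 = 2.65

2.65


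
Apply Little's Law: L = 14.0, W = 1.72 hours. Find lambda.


lambda = L / W = 14.0 / 1.72 = 8.14 per hour

8.14 per hour


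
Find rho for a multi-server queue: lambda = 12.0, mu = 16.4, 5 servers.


rho = lambda / (c * mu) = 12.0 / (5 * 16.4) = 0.1463

0.1463


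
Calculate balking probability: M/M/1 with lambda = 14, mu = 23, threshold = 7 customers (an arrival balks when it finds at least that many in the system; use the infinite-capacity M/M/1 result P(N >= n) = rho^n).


P(N >= 7) = rho^7 = (14/23)^7 = 0.031

0.031


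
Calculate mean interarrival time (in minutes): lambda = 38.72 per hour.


Mean interarrival time = 60/lambda = 60/38.72 = 1.55 minutes

1.55 minutes


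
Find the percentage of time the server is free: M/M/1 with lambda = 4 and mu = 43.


Idle fraction = (1 - rho) * 100 = (1 - 4/43) * 100 = 90.7%

90.7%


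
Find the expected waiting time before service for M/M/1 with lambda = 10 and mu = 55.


rho = 10/55; Wq = rho/(mu - lambda) = 0.004 hours

0.004 hours


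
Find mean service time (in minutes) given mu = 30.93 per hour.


Mean service time = 60/mu = 60/30.93 = 1.94 minutes

1.94 minutes


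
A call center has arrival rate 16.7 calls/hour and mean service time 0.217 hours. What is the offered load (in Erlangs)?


Offered load a = lambda * E[S] = 16.7 * 0.217 = 3.62 Erlangs

3.62 Erlangs


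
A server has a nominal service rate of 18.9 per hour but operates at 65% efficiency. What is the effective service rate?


Effective rate = mu * efficiency = 18.9 * 0.65 = 12.29 per hour

12.29 per hour


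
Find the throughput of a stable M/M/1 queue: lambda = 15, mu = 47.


For a stable queue (lambda < mu), throughput = lambda = 15 per hour

15 per hour


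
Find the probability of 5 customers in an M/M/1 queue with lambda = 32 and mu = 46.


rho = 32/46; P(n) = (1-rho)*rho^n = (1-32/46)*(32/46)^5 = 0.0496

0.0496


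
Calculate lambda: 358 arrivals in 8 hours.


lambda = total arrivals / time = 358 / 8 = 44.75 per hour

44.75 per hour


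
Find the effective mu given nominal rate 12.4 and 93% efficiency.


Effective rate = mu * efficiency = 12.4 * 0.93 = 11.53 per hour

11.53 per hour


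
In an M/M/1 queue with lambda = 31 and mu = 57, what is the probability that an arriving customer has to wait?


P(wait) = rho = lambda/mu = 31/57 = 0.5439

0.5439


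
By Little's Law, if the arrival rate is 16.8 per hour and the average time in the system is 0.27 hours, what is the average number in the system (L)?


L = lambda * W = 16.8 * 0.27 = 4.54

4.54


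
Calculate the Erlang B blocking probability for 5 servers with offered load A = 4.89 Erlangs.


B(N,A) = (A^N/N!) / sum(A^k/k!, k=0..N) with N=5, A=4.89 = 0.2759

0.2759


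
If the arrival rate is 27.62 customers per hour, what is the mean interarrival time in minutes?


Mean interarrival time = 60/lambda = 60/27.62 = 2.17 minutes

2.17 minutes


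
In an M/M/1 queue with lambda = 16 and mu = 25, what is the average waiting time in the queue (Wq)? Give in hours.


rho = 16/25; Wq = rho/(mu - lambda) = 0.0711 hours

0.0711 hours


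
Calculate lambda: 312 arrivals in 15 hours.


lambda = total arrivals / time = 312 / 15 = 20.8 per hour

20.8 per hour


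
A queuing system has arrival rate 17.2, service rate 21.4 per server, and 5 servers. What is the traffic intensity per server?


rho = lambda / (c * mu) = 17.2 / (5 * 21.4) = 0.1607

0.1607


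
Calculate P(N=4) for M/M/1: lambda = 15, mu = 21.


rho = 15/21; P(n) = (1-rho)*rho^n = (1-15/21)*(15/21)^4 = 0.0744

0.0744


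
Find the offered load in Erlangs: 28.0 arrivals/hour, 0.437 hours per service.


Offered load a = lambda * E[S] = 28.0 * 0.437 = 12.24 Erlangs

12.24 Erlangs


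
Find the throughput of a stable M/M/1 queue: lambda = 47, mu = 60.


For a stable queue (lambda < mu), throughput = lambda = 47 per hour

47 per hour


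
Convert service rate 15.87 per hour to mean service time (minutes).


Mean service time = 60/mu = 60/15.87 = 3.78 minutes

3.78 minutes


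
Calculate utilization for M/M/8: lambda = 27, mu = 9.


rho = lambda/(c*mu) = 27/(8*9) = 0.375

0.375


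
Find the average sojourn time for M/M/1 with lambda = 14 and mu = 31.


W = 1/(mu - lambda) = 1/(31 - 14) = 0.0588 hours

0.0588 hours


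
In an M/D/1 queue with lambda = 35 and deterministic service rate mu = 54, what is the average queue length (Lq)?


M/D/1: Lq = rho^2 / (2*(1-rho)) where rho = 35/54; Lq = 0.6

0.6


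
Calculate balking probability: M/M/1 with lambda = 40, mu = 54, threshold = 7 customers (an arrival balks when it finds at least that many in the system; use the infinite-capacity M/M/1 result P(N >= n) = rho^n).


P(N >= 7) = rho^7 = (40/54)^7 = 0.1224

0.1224


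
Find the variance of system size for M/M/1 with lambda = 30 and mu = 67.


rho = 30/67; Var(N) = rho/(1-rho)^2 = 1.47

1.47


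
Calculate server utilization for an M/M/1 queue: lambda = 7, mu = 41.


rho = lambda/mu = 7/41 = 0.1707

0.1707


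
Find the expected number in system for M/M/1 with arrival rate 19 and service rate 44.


rho = 19/44; L = rho/(1-rho) = 0.76

0.76


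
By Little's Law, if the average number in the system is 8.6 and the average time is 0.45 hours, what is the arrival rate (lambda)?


lambda = L / W = 8.6 / 0.45 = 19.11 per hour

19.11 per hour


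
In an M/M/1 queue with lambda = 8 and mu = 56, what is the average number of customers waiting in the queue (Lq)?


rho = 8/56; Lq = rho^2/(1-rho) = 0.02

0.02


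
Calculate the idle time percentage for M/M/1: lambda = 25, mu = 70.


Idle fraction = (1 - rho) * 100 = (1 - 25/70) * 100 = 64.3%

64.3%


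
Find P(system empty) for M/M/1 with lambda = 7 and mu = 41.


P0 = 1 - rho = 1 - 7/41 = 0.8293

0.8293


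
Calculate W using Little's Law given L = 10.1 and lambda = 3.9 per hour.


W = L / lambda = 10.1 / 3.9 = 2.5897 hours

2.5897 hours


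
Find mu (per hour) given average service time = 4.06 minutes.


mu = 60 / avg_service_time = 60 / 4.06 = 14.78 per hour

14.78 per hour


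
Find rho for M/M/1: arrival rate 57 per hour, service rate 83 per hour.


rho = lambda/mu = 57/83 = 0.6867

0.6867


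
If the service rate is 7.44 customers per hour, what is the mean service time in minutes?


Mean service time = 60/mu = 60/7.44 = 8.06 minutes

8.06 minutes


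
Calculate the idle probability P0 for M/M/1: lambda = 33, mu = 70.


P0 = 1 - rho = 1 - 33/70 = 0.5286

0.5286


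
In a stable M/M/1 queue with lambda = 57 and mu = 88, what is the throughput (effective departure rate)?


For a stable queue (lambda < mu), throughput = lambda = 57 per hour

57 per hour


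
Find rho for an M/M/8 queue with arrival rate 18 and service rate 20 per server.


rho = lambda/(c*mu) = 18/(8*20) = 0.1125

0.1125


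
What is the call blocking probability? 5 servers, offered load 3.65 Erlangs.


B(N,A) = (A^N/N!) / sum(A^k/k!, k=0..N) with N=5, A=3.65 = 0.1676

0.1676


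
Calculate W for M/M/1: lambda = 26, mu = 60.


W = 1/(mu - lambda) = 1/(60 - 26) = 0.0294 hours

0.0294 hours


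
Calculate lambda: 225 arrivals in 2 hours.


lambda = total arrivals / time = 225 / 2 = 112.5 per hour

112.5 per hour


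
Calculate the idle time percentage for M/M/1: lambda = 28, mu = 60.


Idle fraction = (1 - rho) * 100 = (1 - 28/60) * 100 = 53.3%

53.3%


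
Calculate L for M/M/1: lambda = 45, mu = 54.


rho = 45/54; L = rho/(1-rho) = 5.0

5.0


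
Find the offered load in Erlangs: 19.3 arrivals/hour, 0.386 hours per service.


Offered load a = lambda * E[S] = 19.3 * 0.386 = 7.45 Erlangs

7.45 Erlangs


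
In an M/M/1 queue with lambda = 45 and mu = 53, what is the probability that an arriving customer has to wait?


P(wait) = rho = lambda/mu = 45/53 = 0.8491

0.8491


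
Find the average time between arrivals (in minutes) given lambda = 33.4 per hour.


Mean interarrival time = 60/lambda = 60/33.4 = 1.8 minutes

1.8 minutes


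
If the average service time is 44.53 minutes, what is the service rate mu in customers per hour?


mu = 60 / avg_service_time = 60 / 44.53 = 1.35 per hour

1.35 per hour


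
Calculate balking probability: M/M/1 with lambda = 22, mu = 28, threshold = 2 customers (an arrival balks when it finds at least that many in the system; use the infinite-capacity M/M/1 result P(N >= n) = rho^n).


P(N >= 2) = rho^2 = (22/28)^2 = 0.6173

0.6173


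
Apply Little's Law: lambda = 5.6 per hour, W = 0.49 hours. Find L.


L = lambda * W = 5.6 * 0.49 = 2.74

2.74


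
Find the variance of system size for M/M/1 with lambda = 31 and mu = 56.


rho = 31/56; Var(N) = rho/(1-rho)^2 = 2.78

2.78


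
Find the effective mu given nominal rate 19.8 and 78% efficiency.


Effective rate = mu * efficiency = 19.8 * 0.78 = 15.44 per hour

15.44 per hour


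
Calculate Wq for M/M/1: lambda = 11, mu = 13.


rho = 11/13; Wq = rho/(mu - lambda) = 0.4231 hours

0.4231 hours


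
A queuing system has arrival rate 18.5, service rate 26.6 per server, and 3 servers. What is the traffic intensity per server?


rho = lambda / (c * mu) = 18.5 / (3 * 26.6) = 0.2318

0.2318


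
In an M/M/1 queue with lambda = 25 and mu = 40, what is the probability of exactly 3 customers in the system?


rho = 25/40; P(n) = (1-rho)*rho^n = (1-25/40)*(25/40)^3 = 0.0916

0.0916


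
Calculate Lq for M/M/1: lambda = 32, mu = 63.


rho = 32/63; Lq = rho^2/(1-rho) = 0.52

0.52


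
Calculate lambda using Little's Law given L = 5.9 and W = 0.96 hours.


lambda = L / W = 5.9 / 0.96 = 6.15 per hour

6.15 per hour


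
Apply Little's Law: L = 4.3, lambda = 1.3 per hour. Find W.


W = L / lambda = 4.3 / 1.3 = 3.3077 hours

3.3077 hours


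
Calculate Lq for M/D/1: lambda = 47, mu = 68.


M/D/1: Lq = rho^2 / (2*(1-rho)) where rho = 47/68; Lq = 0.77

0.77


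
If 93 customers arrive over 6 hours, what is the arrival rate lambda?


lambda = total arrivals / time = 93 / 6 = 15.5 per hour

15.5 per hour


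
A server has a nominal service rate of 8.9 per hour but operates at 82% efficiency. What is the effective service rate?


Effective rate = mu * efficiency = 8.9 * 0.82 = 7.3 per hour

7.3 per hour


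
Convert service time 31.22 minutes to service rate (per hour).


mu = 60 / avg_service_time = 60 / 31.22 = 1.92 per hour

1.92 per hour


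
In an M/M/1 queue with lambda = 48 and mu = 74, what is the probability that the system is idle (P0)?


P0 = 1 - rho = 1 - 48/74 = 0.3514

0.3514


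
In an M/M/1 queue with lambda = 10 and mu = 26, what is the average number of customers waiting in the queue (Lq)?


rho = 10/26; Lq = rho^2/(1-rho) = 0.24

0.24


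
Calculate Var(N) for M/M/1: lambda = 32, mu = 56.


rho = 32/56; Var(N) = rho/(1-rho)^2 = 3.11

3.11


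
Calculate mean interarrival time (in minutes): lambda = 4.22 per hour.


Mean interarrival time = 60/lambda = 60/4.22 = 14.22 minutes

14.22 minutes


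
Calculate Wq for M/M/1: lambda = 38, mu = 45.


rho = 38/45; Wq = rho/(mu - lambda) = 0.1206 hours

0.1206 hours


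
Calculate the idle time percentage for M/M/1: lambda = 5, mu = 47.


Idle fraction = (1 - rho) * 100 = (1 - 5/47) * 100 = 89.4%

89.4%


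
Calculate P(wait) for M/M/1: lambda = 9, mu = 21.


P(wait) = rho = lambda/mu = 9/21 = 0.4286

0.4286


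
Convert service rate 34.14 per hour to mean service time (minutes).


Mean service time = 60/mu = 60/34.14 = 1.76 minutes

1.76 minutes


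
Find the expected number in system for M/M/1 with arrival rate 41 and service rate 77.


rho = 41/77; L = rho/(1-rho) = 1.14

1.14


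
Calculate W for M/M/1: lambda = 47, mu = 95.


W = 1/(mu - lambda) = 1/(95 - 47) = 0.0208 hours

0.0208 hours


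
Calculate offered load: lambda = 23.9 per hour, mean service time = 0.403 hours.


Offered load a = lambda * E[S] = 23.9 * 0.403 = 9.63 Erlangs

9.63 Erlangs


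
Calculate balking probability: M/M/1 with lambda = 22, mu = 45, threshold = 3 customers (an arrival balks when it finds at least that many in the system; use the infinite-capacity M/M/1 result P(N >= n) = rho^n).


P(N >= 3) = rho^3 = (22/45)^3 = 0.1169

0.1169


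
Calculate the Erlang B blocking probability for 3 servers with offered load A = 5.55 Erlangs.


B(N,A) = (A^N/N!) / sum(A^k/k!, k=0..N) with N=3, A=5.55 = 0.5648

0.5648


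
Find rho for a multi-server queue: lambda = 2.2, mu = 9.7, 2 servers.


rho = lambda / (c * mu) = 2.2 / (2 * 9.7) = 0.1134

0.1134


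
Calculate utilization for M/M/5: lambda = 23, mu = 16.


rho = lambda/(c*mu) = 23/(5*16) = 0.2875

0.2875


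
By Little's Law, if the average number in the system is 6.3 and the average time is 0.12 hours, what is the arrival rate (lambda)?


lambda = L / W = 6.3 / 0.12 = 52.5 per hour

52.5 per hour


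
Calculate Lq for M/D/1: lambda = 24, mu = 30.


M/D/1: Lq = rho^2 / (2*(1-rho)) where rho = 24/30; Lq = 1.6

1.6


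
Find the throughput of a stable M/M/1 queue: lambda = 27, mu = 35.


For a stable queue (lambda < mu), throughput = lambda = 27 per hour

27 per hour


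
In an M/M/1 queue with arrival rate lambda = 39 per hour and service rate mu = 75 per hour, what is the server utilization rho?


rho = lambda/mu = 39/75 = 0.52

0.52


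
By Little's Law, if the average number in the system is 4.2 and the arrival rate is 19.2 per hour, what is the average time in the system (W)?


W = L / lambda = 4.2 / 19.2 = 0.2188 hours

0.2188 hours


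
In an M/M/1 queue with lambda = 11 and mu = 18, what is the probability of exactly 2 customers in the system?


rho = 11/18; P(n) = (1-rho)*rho^n = (1-11/18)*(11/18)^2 = 0.1452

0.1452


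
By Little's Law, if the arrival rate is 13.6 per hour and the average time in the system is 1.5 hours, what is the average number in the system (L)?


L = lambda * W = 13.6 * 1.5 = 20.4

20.4


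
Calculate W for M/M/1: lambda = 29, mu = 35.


W = 1/(mu - lambda) = 1/(35 - 29) = 0.1667 hours

0.1667 hours


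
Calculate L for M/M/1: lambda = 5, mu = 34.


rho = 5/34; L = rho/(1-rho) = 0.17

0.17


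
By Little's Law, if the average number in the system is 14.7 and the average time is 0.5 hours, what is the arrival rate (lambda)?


lambda = L / W = 14.7 / 0.5 = 29.4 per hour

29.4 per hour


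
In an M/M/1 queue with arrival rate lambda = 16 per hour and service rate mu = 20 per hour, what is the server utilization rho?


rho = lambda/mu = 16/20 = 0.8

0.8


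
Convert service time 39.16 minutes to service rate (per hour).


mu = 60 / avg_service_time = 60 / 39.16 = 1.53 per hour

1.53 per hour


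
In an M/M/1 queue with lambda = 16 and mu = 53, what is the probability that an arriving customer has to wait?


P(wait) = rho = lambda/mu = 16/53 = 0.3019

0.3019


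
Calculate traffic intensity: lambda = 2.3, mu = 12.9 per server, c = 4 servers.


rho = lambda / (c * mu) = 2.3 / (4 * 12.9) = 0.0446

0.0446


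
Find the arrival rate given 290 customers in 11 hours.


lambda = total arrivals / time = 290 / 11 = 26.36 per hour

26.36 per hour
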